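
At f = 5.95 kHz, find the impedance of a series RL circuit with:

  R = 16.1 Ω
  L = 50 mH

Step 1 — Angular frequency: ω = 2π·f = 2π·5950 = 3.738e+04 rad/s.
Step 2 — Component impedances:
  R: Z = R = 16.1 Ω
  L: Z = jωL = j·3.738e+04·0.05 = 0 + j1869 Ω
Step 3 — Series combination: Z_total = R + L = 16.1 + j1869 Ω = 1869∠89.5° Ω.

Z = 16.1 + j1869 Ω = 1869∠89.5° Ω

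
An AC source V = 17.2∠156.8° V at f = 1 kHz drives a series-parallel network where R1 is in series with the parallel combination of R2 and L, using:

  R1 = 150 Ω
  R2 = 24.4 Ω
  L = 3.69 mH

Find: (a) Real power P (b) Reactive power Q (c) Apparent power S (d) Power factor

Step 1 — Angular frequency: ω = 2π·f = 2π·1000 = 6283 rad/s.
Step 2 — Component impedances:
  R1: Z = R = 150 Ω
  R2: Z = R = 24.4 Ω
  L: Z = jωL = j·6283·0.00369 = 0 + j23.18 Ω
Step 3 — Parallel branch: R2 || L = 1/(1/R2 + 1/L) = 11.58 + j12.18 Ω.
Step 4 — Series with R1: Z_total = R1 + (R2 || L) = 161.6 + j12.18 Ω = 162∠4.3° Ω.
Step 5 — Source phasor: V = 17.2∠156.8° V = -15.81 + j6.776 V.
Step 6 — Current: I = V / Z = -0.09414 + j0.04903 A = 0.1061∠152.5° A.
Step 7 — Complex power: S = V·I* = 1.821 + j0.1373 VA.
Step 8 — Real power: P = Re(S) = 1.821 W.
Step 9 — Reactive power: Q = Im(S) = 0.1373 VAR.
Step 10 — Apparent power: |S| = 1.826 VA.
Step 11 — Power factor: PF = P/|S| = 0.9972 (lagging).

(a) P = 1.821 W  (b) Q = 0.1373 VAR  (c) S = 1.826 VA  (d) PF = 0.9972 (lagging)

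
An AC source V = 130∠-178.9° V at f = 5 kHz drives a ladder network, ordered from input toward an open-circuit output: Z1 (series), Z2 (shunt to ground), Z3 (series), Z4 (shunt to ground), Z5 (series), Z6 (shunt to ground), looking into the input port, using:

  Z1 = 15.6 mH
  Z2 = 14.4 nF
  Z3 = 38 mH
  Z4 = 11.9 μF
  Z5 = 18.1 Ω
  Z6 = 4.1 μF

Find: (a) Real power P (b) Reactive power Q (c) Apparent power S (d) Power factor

Step 1 — Angular frequency: ω = 2π·f = 2π·5000 = 3.142e+04 rad/s.
Step 2 — Component impedances:
  Z1: Z = jωL = j·3.142e+04·0.0156 = 0 + j490.1 Ω
  Z2: Z = 1/(jωC) = -j/(ω·C) = 0 - j2210 Ω
  Z3: Z = jωL = j·3.142e+04·0.038 = 0 + j1194 Ω
  Z4: Z = 1/(jωC) = -j/(ω·C) = 0 - j2.675 Ω
  Z5: Z = R = 18.1 Ω
  Z6: Z = 1/(jωC) = -j/(ω·C) = 0 - j7.764 Ω
Step 3 — Ladder network (open output): work backward from the far end, alternating series and parallel combinations. Z_in = 1.395 + j3074 Ω = 3074∠90.0° Ω.
Step 4 — Source phasor: V = 130∠-178.9° V = -130 - j2.496 V.
Step 5 — Current: I = V / Z = -0.0008311 + j0.04228 A = 0.04229∠91.1° A.
Step 6 — Complex power: S = V·I* = 0.002496 + j5.498 VA.
Step 7 — Real power: P = Re(S) = 0.002496 W.
Step 8 — Reactive power: Q = Im(S) = 5.498 VAR.
Step 9 — Apparent power: |S| = 5.498 VA.
Step 10 — Power factor: PF = P/|S| = 0.000454 (lagging).

(a) P = 0.002496 W  (b) Q = 5.498 VAR  (c) S = 5.498 VA  (d) PF = 0.000454 (lagging)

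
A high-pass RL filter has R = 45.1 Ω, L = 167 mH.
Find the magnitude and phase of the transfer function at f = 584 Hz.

Step 1 — Angular frequency: ω = 2π·584 = 3669 rad/s.
Step 2 — Transfer function: H(jω) = jωL/(R + jωL).
Step 3 — Numerator jωL = j·612.8; denominator R + jωL = 45.1 + j612.8.
Step 4 — H = 0.9946 + j0.0732.
Step 5 — Magnitude: |H| = 0.9973 (-0.0 dB); phase: φ = 4.2°.

|H| = 0.9973 (-0.0 dB), φ = 4.2°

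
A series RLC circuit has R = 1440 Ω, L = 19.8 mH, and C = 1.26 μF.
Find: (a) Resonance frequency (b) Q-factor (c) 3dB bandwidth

Step 1 — Resonance: ω₀ = 1/√(LC) = 1/√(0.0198·1.26e-06) = 6331 rad/s.
Step 2 — f₀ = ω₀/(2π) = 1008 Hz.
Step 3 — Series Q: Q = ω₀L/R = 6331·0.0198/1440 = 0.08705.
Step 4 — Bandwidth: Δω = ω₀/Q = 7.273e+04 rad/s; BW = Δω/(2π) = 1.157e+04 Hz.

(a) f₀ = 1008 Hz  (b) Q = 0.08705  (c) BW = 1.157e+04 Hz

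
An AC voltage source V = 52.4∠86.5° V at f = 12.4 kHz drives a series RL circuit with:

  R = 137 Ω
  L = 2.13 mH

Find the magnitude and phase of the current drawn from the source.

Step 1 — Angular frequency: ω = 2π·f = 2π·1.24e+04 = 7.791e+04 rad/s.
Step 2 — Component impedances:
  R: Z = R = 137 Ω
  L: Z = jωL = j·7.791e+04·0.00213 = 0 + j166 Ω
Step 3 — Series combination: Z_total = R + L = 137 + j166 Ω = 215.2∠50.5° Ω.
Step 4 — Source phasor: V = 52.4∠86.5° V = 3.199 + j52.3 V.
Step 5 — Ohm's law: I = V / Z_total = (3.199 + j52.3) / (137 + j166) = 0.1969 + j0.1433 A.
Step 6 — Convert to polar: |I| = 0.2435 A, ∠I = 36.0°.

I = 0.2435∠36.0° A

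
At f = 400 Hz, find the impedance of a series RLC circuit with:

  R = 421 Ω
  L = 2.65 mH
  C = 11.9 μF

Step 1 — Angular frequency: ω = 2π·f = 2π·400 = 2513 rad/s.
Step 2 — Component impedances:
  R: Z = R = 421 Ω
  L: Z = jωL = j·2513·0.00265 = 0 + j6.66 Ω
  C: Z = 1/(jωC) = -j/(ω·C) = 0 - j33.44 Ω
Step 3 — Series combination: Z_total = R + L + C = 421 - j26.78 Ω = 421.9∠-3.6° Ω.

Z = 421 - j26.78 Ω = 421.9∠-3.6° Ω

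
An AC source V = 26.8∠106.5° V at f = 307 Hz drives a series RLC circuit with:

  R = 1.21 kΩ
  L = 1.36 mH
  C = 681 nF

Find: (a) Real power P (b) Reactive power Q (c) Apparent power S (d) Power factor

Step 1 — Angular frequency: ω = 2π·f = 2π·307 = 1929 rad/s.
Step 2 — Component impedances:
  R: Z = R = 1210 Ω
  L: Z = jωL = j·1929·0.00136 = 0 + j2.623 Ω
  C: Z = 1/(jωC) = -j/(ω·C) = 0 - j761.3 Ω
Step 3 — Series combination: Z_total = R + L + C = 1210 - j758.6 Ω = 1428∠-32.1° Ω.
Step 4 — Source phasor: V = 26.8∠106.5° V = -7.612 + j25.7 V.
Step 5 — Current: I = V / Z = -0.01407 + j0.01241 A = 0.01877∠138.6° A.
Step 6 — Complex power: S = V·I* = 0.4261 - j0.2671 VA.
Step 7 — Real power: P = Re(S) = 0.4261 W.
Step 8 — Reactive power: Q = Im(S) = -0.2671 VAR.
Step 9 — Apparent power: |S| = 0.5029 VA.
Step 10 — Power factor: PF = P/|S| = 0.8472 (leading).

(a) P = 0.4261 W  (b) Q = -0.2671 VAR  (c) S = 0.5029 VA  (d) PF = 0.8472 (leading)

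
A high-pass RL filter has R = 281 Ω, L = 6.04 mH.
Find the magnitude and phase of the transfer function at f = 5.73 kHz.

Step 1 — Angular frequency: ω = 2π·5730 = 3.6e+04 rad/s.
Step 2 — Transfer function: H(jω) = jωL/(R + jωL).
Step 3 — Numerator jωL = j·217.5; denominator R + jωL = 281 + j217.5.
Step 4 — H = 0.3746 + j0.484.
Step 5 — Magnitude: |H| = 0.612 (-4.3 dB); phase: φ = 52.3°.

|H| = 0.612 (-4.3 dB), φ = 52.3°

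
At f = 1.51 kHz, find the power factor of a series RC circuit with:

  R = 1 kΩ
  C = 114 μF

Step 1 — Angular frequency: ω = 2π·f = 2π·1510 = 9488 rad/s.
Step 2 — Component impedances:
  R: Z = R = 1000 Ω
  C: Z = 1/(jωC) = -j/(ω·C) = 0 - j0.9246 Ω
Step 3 — Series combination: Z_total = R + C = 1000 - j0.9246 Ω = 1000∠-0.1° Ω.
Step 4 — Power factor: PF = cos(φ) = Re(Z)/|Z| = 1000/1000 = 1.
Step 5 — Type: Im(Z) = -0.9246 ⇒ leading (phase φ = -0.1°).

PF = 1 (leading, φ = -0.1°)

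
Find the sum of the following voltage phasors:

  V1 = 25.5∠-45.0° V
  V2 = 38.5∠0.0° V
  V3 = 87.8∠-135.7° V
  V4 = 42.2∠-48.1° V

Step 1 — Convert each phasor to rectangular form:
  V1 = 25.5·(cos(-45.0°) + j·sin(-45.0°)) = 18.03 - j18.03 V
  V2 = 38.5·(cos(0.0°) + j·sin(0.0°)) = 38.5 V
  V3 = 87.8·(cos(-135.7°) + j·sin(-135.7°)) = -62.84 - j61.32 V
  V4 = 42.2·(cos(-48.1°) + j·sin(-48.1°)) = 28.18 - j31.41 V
Step 2 — Sum components: V_total = 21.88 - j110.8 V.
Step 3 — Convert to polar: |V_total| = 112.9 V, ∠V_total = -78.8°.

V_total = 112.9∠-78.8° V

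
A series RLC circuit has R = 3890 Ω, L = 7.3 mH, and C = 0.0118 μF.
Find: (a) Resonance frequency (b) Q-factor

Step 1 — Resonance condition Im(Z)=0 gives ω₀ = 1/√(LC).
Step 2 — ω₀ = 1/√(0.0073·1.18e-08) = 1.077e+05 rad/s.
Step 3 — f₀ = ω₀/(2π) = 1.715e+04 Hz.
Step 4 — Series Q: Q = ω₀L/R = 1.077e+05·0.0073/3890 = 0.2022.

(a) f₀ = 1.715e+04 Hz  (b) Q = 0.2022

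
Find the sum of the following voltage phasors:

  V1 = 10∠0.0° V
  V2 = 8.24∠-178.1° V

Step 1 — Convert each phasor to rectangular form:
  V1 = 10·(cos(0.0°) + j·sin(0.0°)) = 10 V
  V2 = 8.24·(cos(-178.1°) + j·sin(-178.1°)) = -8.235 - j0.2732 V
Step 2 — Sum components: V_total = 1.765 - j0.2732 V.
Step 3 — Convert to polar: |V_total| = 1.786 V, ∠V_total = -8.8°.

V_total = 1.786∠-8.8° V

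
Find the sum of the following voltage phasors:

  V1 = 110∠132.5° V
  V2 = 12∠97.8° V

Step 1 — Convert each phasor to rectangular form:
  V1 = 110·(cos(132.5°) + j·sin(132.5°)) = -74.31 + j81.1 V
  V2 = 12·(cos(97.8°) + j·sin(97.8°)) = -1.629 + j11.89 V
Step 2 — Sum components: V_total = -75.94 + j92.99 V.
Step 3 — Convert to polar: |V_total| = 120.1 V, ∠V_total = 129.2°.

V_total = 120.1∠129.2° V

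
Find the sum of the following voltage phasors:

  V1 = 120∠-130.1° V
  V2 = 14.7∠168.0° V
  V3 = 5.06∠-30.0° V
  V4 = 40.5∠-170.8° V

Step 1 — Convert each phasor to rectangular form:
  V1 = 120·(cos(-130.1°) + j·sin(-130.1°)) = -77.29 - j91.79 V
  V2 = 14.7·(cos(168.0°) + j·sin(168.0°)) = -14.38 + j3.056 V
  V3 = 5.06·(cos(-30.0°) + j·sin(-30.0°)) = 4.382 - j2.53 V
  V4 = 40.5·(cos(-170.8°) + j·sin(-170.8°)) = -39.98 - j6.475 V
Step 2 — Sum components: V_total = -127.3 - j97.74 V.
Step 3 — Convert to polar: |V_total| = 160.5 V, ∠V_total = -142.5°.

V_total = 160.5∠-142.5° V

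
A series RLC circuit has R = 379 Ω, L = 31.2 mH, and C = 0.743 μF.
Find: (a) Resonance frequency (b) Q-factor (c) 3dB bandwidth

Step 1 — Resonance: ω₀ = 1/√(LC) = 1/√(0.0312·7.43e-07) = 6568 rad/s.
Step 2 — f₀ = ω₀/(2π) = 1045 Hz.
Step 3 — Series Q: Q = ω₀L/R = 6568·0.0312/379 = 0.5407.
Step 4 — Bandwidth: Δω = ω₀/Q = 1.215e+04 rad/s; BW = Δω/(2π) = 1933 Hz.

(a) f₀ = 1045 Hz  (b) Q = 0.5407  (c) BW = 1933 Hz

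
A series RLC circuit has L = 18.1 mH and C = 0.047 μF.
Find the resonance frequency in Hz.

Step 1 — Resonance condition Im(Z)=0 gives ω₀ = 1/√(LC).
Step 2 — ω₀ = 1/√(0.0181·4.7e-08) = 3.429e+04 rad/s.
Step 3 — f₀ = ω₀/(2π) = 5457 Hz.

f₀ = 5457 Hz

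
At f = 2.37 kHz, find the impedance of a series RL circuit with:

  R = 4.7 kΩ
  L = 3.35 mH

Step 1 — Angular frequency: ω = 2π·f = 2π·2370 = 1.489e+04 rad/s.
Step 2 — Component impedances:
  R: Z = R = 4700 Ω
  L: Z = jωL = j·1.489e+04·0.00335 = 0 + j49.89 Ω
Step 3 — Series combination: Z_total = R + L = 4700 + j49.89 Ω = 4700∠0.6° Ω.

Z = 4700 + j49.89 Ω = 4700∠0.6° Ω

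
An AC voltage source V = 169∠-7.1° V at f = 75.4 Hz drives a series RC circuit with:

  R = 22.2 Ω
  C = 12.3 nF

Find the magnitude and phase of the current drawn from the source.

Step 1 — Angular frequency: ω = 2π·f = 2π·75.4 = 473.8 rad/s.
Step 2 — Component impedances:
  R: Z = R = 22.2 Ω
  C: Z = 1/(jωC) = -j/(ω·C) = 0 - j1.716e+05 Ω
Step 3 — Series combination: Z_total = R + C = 22.2 - j1.716e+05 Ω = 1.716e+05∠-90.0° Ω.
Step 4 — Source phasor: V = 169∠-7.1° V = 167.7 - j20.89 V.
Step 5 — Ohm's law: I = V / Z_total = (167.7 - j20.89) / (22.2 - j1.716e+05) = 0.0001218 + j0.0009772 A.
Step 6 — Convert to polar: |I| = 0.0009848 A, ∠I = 82.9°.

I = 0.0009848∠82.9° A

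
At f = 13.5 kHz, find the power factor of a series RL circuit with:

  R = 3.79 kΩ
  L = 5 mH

Step 1 — Angular frequency: ω = 2π·f = 2π·1.35e+04 = 8.482e+04 rad/s.
Step 2 — Component impedances:
  R: Z = R = 3790 Ω
  L: Z = jωL = j·8.482e+04·0.005 = 0 + j424.1 Ω
Step 3 — Series combination: Z_total = R + L = 3790 + j424.1 Ω = 3814∠6.4° Ω.
Step 4 — Power factor: PF = cos(φ) = Re(Z)/|Z| = 3790/3813.7 = 0.9938.
Step 5 — Type: Im(Z) = 424.1 ⇒ lagging (phase φ = 6.4°).

PF = 0.9938 (lagging, φ = 6.4°)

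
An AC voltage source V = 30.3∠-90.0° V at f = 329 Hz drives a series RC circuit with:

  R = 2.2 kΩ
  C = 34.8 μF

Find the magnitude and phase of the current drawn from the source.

Step 1 — Angular frequency: ω = 2π·f = 2π·329 = 2067 rad/s.
Step 2 — Component impedances:
  R: Z = R = 2200 Ω
  C: Z = 1/(jωC) = -j/(ω·C) = 0 - j13.9 Ω
Step 3 — Series combination: Z_total = R + C = 2200 - j13.9 Ω = 2200∠-0.4° Ω.
Step 4 — Source phasor: V = 30.3∠-90.0° V = 0 - j30.3 V.
Step 5 — Ohm's law: I = V / Z_total = (0 - j30.3) / (2200 - j13.9) = 8.702e-05 - j0.01377 A.
Step 6 — Convert to polar: |I| = 0.01377 A, ∠I = -89.6°.

I = 0.01377∠-89.6° A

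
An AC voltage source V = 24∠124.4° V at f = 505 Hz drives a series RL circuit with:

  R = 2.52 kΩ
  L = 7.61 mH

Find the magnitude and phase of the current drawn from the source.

Step 1 — Angular frequency: ω = 2π·f = 2π·505 = 3173 rad/s.
Step 2 — Component impedances:
  R: Z = R = 2520 Ω
  L: Z = jωL = j·3173·0.00761 = 0 + j24.15 Ω
Step 3 — Series combination: Z_total = R + L = 2520 + j24.15 Ω = 2520∠0.5° Ω.
Step 4 — Source phasor: V = 24∠124.4° V = -13.56 + j19.8 V.
Step 5 — Ohm's law: I = V / Z_total = (-13.56 + j19.8) / (2520 + j24.15) = -0.005305 + j0.007909 A.
Step 6 — Convert to polar: |I| = 0.009523 A, ∠I = 123.9°.

I = 0.009523∠123.9° A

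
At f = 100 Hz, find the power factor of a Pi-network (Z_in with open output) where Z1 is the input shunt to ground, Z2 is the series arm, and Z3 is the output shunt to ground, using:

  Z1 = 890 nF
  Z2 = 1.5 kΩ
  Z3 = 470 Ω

Step 1 — Angular frequency: ω = 2π·f = 2π·100 = 628.3 rad/s.
Step 2 — Component impedances:
  Z1: Z = 1/(jωC) = -j/(ω·C) = 0 - j1788 Ω
  Z2: Z = R = 1500 Ω
  Z3: Z = R = 470 Ω
Step 3 — With open output, the series arm Z2 and the output shunt Z3 appear in series to ground: Z2 + Z3 = 1970 Ω.
Step 4 — Parallel with input shunt Z1: Z_in = Z1 || (Z2 + Z3) = 890 - j980.4 Ω = 1324∠-47.8° Ω.
Step 5 — Power factor: PF = cos(φ) = Re(Z)/|Z| = 889.96/1324.1 = 0.6721.
Step 6 — Type: Im(Z) = -980.4 ⇒ leading (phase φ = -47.8°).

PF = 0.6721 (leading, φ = -47.8°)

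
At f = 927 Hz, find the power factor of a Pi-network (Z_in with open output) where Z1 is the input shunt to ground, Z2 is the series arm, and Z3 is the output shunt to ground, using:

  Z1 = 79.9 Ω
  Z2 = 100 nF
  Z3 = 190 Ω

Step 1 — Angular frequency: ω = 2π·f = 2π·927 = 5825 rad/s.
Step 2 — Component impedances:
  Z1: Z = R = 79.9 Ω
  Z2: Z = 1/(jωC) = -j/(ω·C) = 0 - j1717 Ω
  Z3: Z = R = 190 Ω
Step 3 — With open output, the series arm Z2 and the output shunt Z3 appear in series to ground: Z2 + Z3 = 190 - j1717 Ω.
Step 4 — Parallel with input shunt Z1: Z_in = Z1 || (Z2 + Z3) = 79.33 - j3.629 Ω = 79.41∠-2.6° Ω.
Step 5 — Power factor: PF = cos(φ) = Re(Z)/|Z| = 79.33/79.41 = 0.999.
Step 6 — Type: Im(Z) = -3.629 ⇒ leading (phase φ = -2.6°).

PF = 0.999 (leading, φ = -2.6°)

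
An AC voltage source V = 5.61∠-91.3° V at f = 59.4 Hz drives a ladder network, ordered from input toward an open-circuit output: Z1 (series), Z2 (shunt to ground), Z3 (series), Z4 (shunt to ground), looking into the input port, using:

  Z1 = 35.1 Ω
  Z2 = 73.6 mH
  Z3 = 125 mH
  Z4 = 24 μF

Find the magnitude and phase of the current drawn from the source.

Step 1 — Angular frequency: ω = 2π·f = 2π·59.4 = 373.2 rad/s.
Step 2 — Component impedances:
  Z1: Z = R = 35.1 Ω
  Z2: Z = jωL = j·373.2·0.0736 = 0 + j27.47 Ω
  Z3: Z = jωL = j·373.2·0.125 = 0 + j46.65 Ω
  Z4: Z = 1/(jωC) = -j/(ω·C) = 0 - j111.6 Ω
Step 3 — Ladder network (open output): work backward from the far end, alternating series and parallel combinations. Z_in = 35.1 + j47.58 Ω = 59.13∠53.6° Ω.
Step 4 — Source phasor: V = 5.61∠-91.3° V = -0.1273 - j5.609 V.
Step 5 — Ohm's law: I = V / Z_total = (-0.1273 - j5.609) / (35.1 + j47.58) = -0.07761 - j0.05458 A.
Step 6 — Convert to polar: |I| = 0.09488 A, ∠I = -144.9°.

I = 0.09488∠-144.9° A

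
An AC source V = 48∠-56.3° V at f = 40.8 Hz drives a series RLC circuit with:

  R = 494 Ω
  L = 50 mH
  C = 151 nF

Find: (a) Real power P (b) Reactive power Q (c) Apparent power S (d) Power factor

Step 1 — Angular frequency: ω = 2π·f = 2π·40.8 = 256.4 rad/s.
Step 2 — Component impedances:
  R: Z = R = 494 Ω
  L: Z = jωL = j·256.4·0.05 = 0 + j12.82 Ω
  C: Z = 1/(jωC) = -j/(ω·C) = 0 - j2.583e+04 Ω
Step 3 — Series combination: Z_total = R + L + C = 494 - j2.582e+04 Ω = 2.583e+04∠-88.9° Ω.
Step 4 — Source phasor: V = 48∠-56.3° V = 26.63 - j39.93 V.
Step 5 — Current: I = V / Z = 0.001566 + j0.001001 A = 0.001859∠32.6° A.
Step 6 — Complex power: S = V·I* = 0.001707 - j0.0892 VA.
Step 7 — Real power: P = Re(S) = 0.001707 W.
Step 8 — Reactive power: Q = Im(S) = -0.0892 VAR.
Step 9 — Apparent power: |S| = 0.08921 VA.
Step 10 — Power factor: PF = P/|S| = 0.01913 (leading).

(a) P = 0.001707 W  (b) Q = -0.0892 VAR  (c) S = 0.08921 VA  (d) PF = 0.01913 (leading)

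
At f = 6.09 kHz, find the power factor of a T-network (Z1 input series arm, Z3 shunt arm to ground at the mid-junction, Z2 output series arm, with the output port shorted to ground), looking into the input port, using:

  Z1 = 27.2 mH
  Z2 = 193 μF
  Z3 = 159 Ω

Step 1 — Angular frequency: ω = 2π·f = 2π·6090 = 3.826e+04 rad/s.
Step 2 — Component impedances:
  Z1: Z = jωL = j·3.826e+04·0.0272 = 0 + j1041 Ω
  Z2: Z = 1/(jωC) = -j/(ω·C) = 0 - j0.1354 Ω
  Z3: Z = R = 159 Ω
Step 3 — With the output port shorted to ground, the output series arm Z2 runs from the junction to ground; the shunt arm Z3 also runs from the junction to ground. They appear in parallel: Z3 || Z2 = 0.0001153 - j0.1354 Ω.
Step 4 — Series with input arm Z1: Z_in = Z1 + (Z3 || Z2) = 0.0001153 + j1041 Ω = 1041∠90.0° Ω.
Step 5 — Power factor: PF = cos(φ) = Re(Z)/|Z| = 0.0001153/1041 = 1.108e-07.
Step 6 — Type: Im(Z) = 1041 ⇒ lagging (phase φ = 90.0°).

PF = 1.108e-07 (lagging, φ = 90.0°)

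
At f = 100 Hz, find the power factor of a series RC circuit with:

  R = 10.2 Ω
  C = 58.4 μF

Step 1 — Angular frequency: ω = 2π·f = 2π·100 = 628.3 rad/s.
Step 2 — Component impedances:
  R: Z = R = 10.2 Ω
  C: Z = 1/(jωC) = -j/(ω·C) = 0 - j27.25 Ω
Step 3 — Series combination: Z_total = R + C = 10.2 - j27.25 Ω = 29.1∠-69.5° Ω.
Step 4 — Power factor: PF = cos(φ) = Re(Z)/|Z| = 10.2/29.1 = 0.3505.
Step 5 — Type: Im(Z) = -27.25 ⇒ leading (phase φ = -69.5°).

PF = 0.3505 (leading, φ = -69.5°)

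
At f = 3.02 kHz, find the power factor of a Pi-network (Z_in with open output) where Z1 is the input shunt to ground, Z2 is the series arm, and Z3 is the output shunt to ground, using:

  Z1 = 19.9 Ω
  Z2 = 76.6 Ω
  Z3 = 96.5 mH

Step 1 — Angular frequency: ω = 2π·f = 2π·3020 = 1.898e+04 rad/s.
Step 2 — Component impedances:
  Z1: Z = R = 19.9 Ω
  Z2: Z = R = 76.6 Ω
  Z3: Z = jωL = j·1.898e+04·0.0965 = 0 + j1831 Ω
Step 3 — With open output, the series arm Z2 and the output shunt Z3 appear in series to ground: Z2 + Z3 = 76.6 + j1831 Ω.
Step 4 — Parallel with input shunt Z1: Z_in = Z1 || (Z2 + Z3) = 19.89 + j0.2157 Ω = 19.89∠0.6° Ω.
Step 5 — Power factor: PF = cos(φ) = Re(Z)/|Z| = 19.889/19.89 = 0.9999.
Step 6 — Type: Im(Z) = 0.2157 ⇒ lagging (phase φ = 0.6°).

PF = 0.9999 (lagging, φ = 0.6°)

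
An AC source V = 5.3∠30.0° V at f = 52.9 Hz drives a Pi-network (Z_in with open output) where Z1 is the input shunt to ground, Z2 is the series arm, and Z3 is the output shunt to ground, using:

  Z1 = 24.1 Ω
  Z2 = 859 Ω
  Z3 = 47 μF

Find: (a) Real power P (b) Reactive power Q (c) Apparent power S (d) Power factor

Step 1 — Angular frequency: ω = 2π·f = 2π·52.9 = 332.4 rad/s.
Step 2 — Component impedances:
  Z1: Z = R = 24.1 Ω
  Z2: Z = R = 859 Ω
  Z3: Z = 1/(jωC) = -j/(ω·C) = 0 - j64.01 Ω
Step 3 — With open output, the series arm Z2 and the output shunt Z3 appear in series to ground: Z2 + Z3 = 859 - j64.01 Ω.
Step 4 — Parallel with input shunt Z1: Z_in = Z1 || (Z2 + Z3) = 23.45 - j0.04742 Ω = 23.45∠-0.1° Ω.
Step 5 — Source phasor: V = 5.3∠30.0° V = 4.59 + j2.65 V.
Step 6 — Current: I = V / Z = 0.1955 + j0.1134 A = 0.2261∠30.1° A.
Step 7 — Complex power: S = V·I* = 1.198 - j0.002423 VA.
Step 8 — Real power: P = Re(S) = 1.198 W.
Step 9 — Reactive power: Q = Im(S) = -0.002423 VAR.
Step 10 — Apparent power: |S| = 1.198 VA.
Step 11 — Power factor: PF = P/|S| = 1 (leading).

(a) P = 1.198 W  (b) Q = -0.002423 VAR  (c) S = 1.198 VA  (d) PF = 1 (leading)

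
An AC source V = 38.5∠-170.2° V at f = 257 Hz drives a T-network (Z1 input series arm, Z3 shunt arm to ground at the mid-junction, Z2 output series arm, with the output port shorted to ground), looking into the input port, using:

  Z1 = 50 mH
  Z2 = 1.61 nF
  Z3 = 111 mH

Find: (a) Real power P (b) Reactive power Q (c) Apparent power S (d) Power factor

Step 1 — Angular frequency: ω = 2π·f = 2π·257 = 1615 rad/s.
Step 2 — Component impedances:
  Z1: Z = jωL = j·1615·0.05 = 0 + j80.74 Ω
  Z2: Z = 1/(jωC) = -j/(ω·C) = 0 - j3.846e+05 Ω
  Z3: Z = jωL = j·1615·0.111 = 0 + j179.2 Ω
Step 3 — With the output port shorted to ground, the output series arm Z2 runs from the junction to ground; the shunt arm Z3 also runs from the junction to ground. They appear in parallel: Z3 || Z2 = 0 + j179.3 Ω.
Step 4 — Series with input arm Z1: Z_in = Z1 + (Z3 || Z2) = 0 + j260.1 Ω = 260.1∠90.0° Ω.
Step 5 — Source phasor: V = 38.5∠-170.2° V = -37.94 - j6.553 V.
Step 6 — Current: I = V / Z = -0.0252 + j0.1459 A = 0.148∠99.8° A.
Step 7 — Complex power: S = V·I* = 0 + j5.7 VA.
Step 8 — Real power: P = Re(S) = 0 W.
Step 9 — Reactive power: Q = Im(S) = 5.7 VAR.
Step 10 — Apparent power: |S| = 5.7 VA.
Step 11 — Power factor: PF = P/|S| = 0 (lagging).

(a) P = 0 W  (b) Q = 5.7 VAR  (c) S = 5.7 VA  (d) PF = 0 (lagging)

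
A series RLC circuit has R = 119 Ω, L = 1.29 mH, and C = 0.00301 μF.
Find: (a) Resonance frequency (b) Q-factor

Step 1 — Resonance condition Im(Z)=0 gives ω₀ = 1/√(LC).
Step 2 — ω₀ = 1/√(0.00129·3.01e-09) = 5.075e+05 rad/s.
Step 3 — f₀ = ω₀/(2π) = 8.077e+04 Hz.
Step 4 — Series Q: Q = ω₀L/R = 5.075e+05·0.00129/119 = 5.501.

(a) f₀ = 8.077e+04 Hz  (b) Q = 5.501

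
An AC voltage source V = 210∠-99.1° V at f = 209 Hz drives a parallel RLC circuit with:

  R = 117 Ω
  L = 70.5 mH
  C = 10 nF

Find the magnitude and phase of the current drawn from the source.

Step 1 — Angular frequency: ω = 2π·f = 2π·209 = 1313 rad/s.
Step 2 — Component impedances:
  R: Z = R = 117 Ω
  L: Z = jωL = j·1313·0.0705 = 0 + j92.58 Ω
  C: Z = 1/(jωC) = -j/(ω·C) = 0 - j7.615e+04 Ω
Step 3 — Parallel combination: 1/Z_total = 1/R + 1/L + 1/C; Z_total = 45.12 + j56.95 Ω = 72.65∠51.6° Ω.
Step 4 — Source phasor: V = 210∠-99.1° V = -33.21 - j207.4 V.
Step 5 — Ohm's law: I = V / Z_total = (-33.21 - j207.4) / (45.12 + j56.95) = -2.521 - j1.414 A.
Step 6 — Convert to polar: |I| = 2.89 A, ∠I = -150.7°.

I = 2.89∠-150.7° A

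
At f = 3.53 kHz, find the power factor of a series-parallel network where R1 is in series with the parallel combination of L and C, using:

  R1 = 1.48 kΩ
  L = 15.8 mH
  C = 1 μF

Step 1 — Angular frequency: ω = 2π·f = 2π·3530 = 2.218e+04 rad/s.
Step 2 — Component impedances:
  R1: Z = R = 1480 Ω
  L: Z = jωL = j·2.218e+04·0.0158 = 0 + j350.4 Ω
  C: Z = 1/(jωC) = -j/(ω·C) = 0 - j45.09 Ω
Step 3 — Parallel branch: L || C = 1/(1/L + 1/C) = 0 - j51.74 Ω.
Step 4 — Series with R1: Z_total = R1 + (L || C) = 1480 - j51.74 Ω = 1481∠-2.0° Ω.
Step 5 — Power factor: PF = cos(φ) = Re(Z)/|Z| = 1480/1480.9 = 0.9994.
Step 6 — Type: Im(Z) = -51.74 ⇒ leading (phase φ = -2.0°).

PF = 0.9994 (leading, φ = -2.0°)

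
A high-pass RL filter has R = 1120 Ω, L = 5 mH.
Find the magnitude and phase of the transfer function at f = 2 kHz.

Step 1 — Angular frequency: ω = 2π·2000 = 1.257e+04 rad/s.
Step 2 — Transfer function: H(jω) = jωL/(R + jωL).
Step 3 — Numerator jωL = j·62.83; denominator R + jωL = 1120 + j62.83.
Step 4 — H = 0.003137 + j0.05592.
Step 5 — Magnitude: |H| = 0.05601 (-25.0 dB); phase: φ = 86.8°.

|H| = 0.05601 (-25.0 dB), φ = 86.8°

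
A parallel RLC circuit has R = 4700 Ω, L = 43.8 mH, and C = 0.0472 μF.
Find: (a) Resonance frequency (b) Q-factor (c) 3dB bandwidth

Step 1 — Resonance: ω₀ = 1/√(LC) = 1/√(0.0438·4.72e-08) = 2.199e+04 rad/s.
Step 2 — f₀ = ω₀/(2π) = 3500 Hz.
Step 3 — Parallel Q: Q = R/(ω₀L) = 4700/(2.199e+04·0.0438) = 4.879.
Step 4 — Bandwidth: Δω = ω₀/Q = 4508 rad/s; BW = Δω/(2π) = 717.4 Hz.

(a) f₀ = 3500 Hz  (b) Q = 4.879  (c) BW = 717.4 Hz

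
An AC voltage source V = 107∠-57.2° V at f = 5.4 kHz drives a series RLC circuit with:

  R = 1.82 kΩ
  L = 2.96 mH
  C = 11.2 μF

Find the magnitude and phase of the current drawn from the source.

Step 1 — Angular frequency: ω = 2π·f = 2π·5400 = 3.393e+04 rad/s.
Step 2 — Component impedances:
  R: Z = R = 1820 Ω
  L: Z = jωL = j·3.393e+04·0.00296 = 0 + j100.4 Ω
  C: Z = 1/(jωC) = -j/(ω·C) = 0 - j2.632 Ω
Step 3 — Series combination: Z_total = R + L + C = 1820 + j97.8 Ω = 1823∠3.1° Ω.
Step 4 — Source phasor: V = 107∠-57.2° V = 57.96 - j89.94 V.
Step 5 — Ohm's law: I = V / Z_total = (57.96 - j89.94) / (1820 + j97.8) = 0.02911 - j0.05098 A.
Step 6 — Convert to polar: |I| = 0.05871 A, ∠I = -60.3°.

I = 0.05871∠-60.3° A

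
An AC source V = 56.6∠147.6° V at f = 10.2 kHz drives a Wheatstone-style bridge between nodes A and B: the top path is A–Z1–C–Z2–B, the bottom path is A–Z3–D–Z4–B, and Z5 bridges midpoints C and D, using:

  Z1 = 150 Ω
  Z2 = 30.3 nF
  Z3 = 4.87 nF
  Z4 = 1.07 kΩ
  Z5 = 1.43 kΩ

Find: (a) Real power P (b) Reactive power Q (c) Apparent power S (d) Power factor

Step 1 — Angular frequency: ω = 2π·f = 2π·1.02e+04 = 6.409e+04 rad/s.
Step 2 — Component impedances:
  Z1: Z = R = 150 Ω
  Z2: Z = 1/(jωC) = -j/(ω·C) = 0 - j515 Ω
  Z3: Z = 1/(jωC) = -j/(ω·C) = 0 - j3204 Ω
  Z4: Z = R = 1070 Ω
  Z5: Z = R = 1430 Ω
Step 3 — Bridge requires nodal analysis (the Z5 bridge couples midpoints C and D, so the two paths cannot be reduced to a simple series/parallel combination). Setting node B to ground and injecting 1 A at node A, the 3-node admittance system at A, C, D solves to V_A = Z_AB = 221.1 - j475.9 Ω = 524.7∠-65.1° Ω.
Step 4 — Source phasor: V = 56.6∠147.6° V = -47.79 + j30.33 V.
Step 5 — Current: I = V / Z = -0.09078 - j0.05825 A = 0.1079∠-147.3° A.
Step 6 — Complex power: S = V·I* = 2.572 - j5.537 VA.
Step 7 — Real power: P = Re(S) = 2.572 W.
Step 8 — Reactive power: Q = Im(S) = -5.537 VAR.
Step 9 — Apparent power: |S| = 6.105 VA.
Step 10 — Power factor: PF = P/|S| = 0.4213 (leading).

(a) P = 2.572 W  (b) Q = -5.537 VAR  (c) S = 6.105 VA  (d) PF = 0.4213 (leading)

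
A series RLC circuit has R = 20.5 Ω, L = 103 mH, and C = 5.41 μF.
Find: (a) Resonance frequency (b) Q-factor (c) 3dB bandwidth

Step 1 — Resonance condition Im(Z)=0 gives ω₀ = 1/√(LC).
Step 2 — ω₀ = 1/√(0.103·5.41e-06) = 1340 rad/s.
Step 3 — f₀ = ω₀/(2π) = 213.2 Hz.
Step 4 — Series Q: Q = ω₀L/R = 1340·0.103/20.5 = 6.731.
Step 5 — 3dB bandwidth: Δω = ω₀/Q = 199 rad/s; BW = Δω/(2π) = 31.68 Hz.

(a) f₀ = 213.2 Hz  (b) Q = 6.731  (c) BW = 31.68 Hz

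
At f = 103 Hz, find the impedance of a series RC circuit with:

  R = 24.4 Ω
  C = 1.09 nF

Step 1 — Angular frequency: ω = 2π·f = 2π·103 = 647.2 rad/s.
Step 2 — Component impedances:
  R: Z = R = 24.4 Ω
  C: Z = 1/(jωC) = -j/(ω·C) = 0 - j1.418e+06 Ω
Step 3 — Series combination: Z_total = R + C = 24.4 - j1.418e+06 Ω = 1.418e+06∠-90.0° Ω.

Z = 24.4 - j1.418e+06 Ω = 1.418e+06∠-90.0° Ω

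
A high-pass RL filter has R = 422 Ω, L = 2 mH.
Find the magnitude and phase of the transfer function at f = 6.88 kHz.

Step 1 — Angular frequency: ω = 2π·6880 = 4.323e+04 rad/s.
Step 2 — Transfer function: H(jω) = jωL/(R + jωL).
Step 3 — Numerator jωL = j·86.46; denominator R + jωL = 422 + j86.46.
Step 4 — H = 0.04028 + j0.1966.
Step 5 — Magnitude: |H| = 0.2007 (-13.9 dB); phase: φ = 78.4°.

|H| = 0.2007 (-13.9 dB), φ = 78.4°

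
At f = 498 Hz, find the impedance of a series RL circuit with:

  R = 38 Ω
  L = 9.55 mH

Step 1 — Angular frequency: ω = 2π·f = 2π·498 = 3129 rad/s.
Step 2 — Component impedances:
  R: Z = R = 38 Ω
  L: Z = jωL = j·3129·0.00955 = 0 + j29.88 Ω
Step 3 — Series combination: Z_total = R + L = 38 + j29.88 Ω = 48.34∠38.2° Ω.

Z = 38 + j29.88 Ω = 48.34∠38.2° Ω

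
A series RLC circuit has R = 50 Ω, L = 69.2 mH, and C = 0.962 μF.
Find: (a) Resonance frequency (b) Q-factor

Step 1 — Resonance condition Im(Z)=0 gives ω₀ = 1/√(LC).
Step 2 — ω₀ = 1/√(0.0692·9.62e-07) = 3876 rad/s.
Step 3 — f₀ = ω₀/(2π) = 616.8 Hz.
Step 4 — Series Q: Q = ω₀L/R = 3876·0.0692/50 = 5.364.

(a) f₀ = 616.8 Hz  (b) Q = 5.364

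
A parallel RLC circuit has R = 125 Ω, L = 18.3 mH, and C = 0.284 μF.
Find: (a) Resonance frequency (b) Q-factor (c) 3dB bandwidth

Step 1 — Resonance: ω₀ = 1/√(LC) = 1/√(0.0183·2.84e-07) = 1.387e+04 rad/s.
Step 2 — f₀ = ω₀/(2π) = 2208 Hz.
Step 3 — Parallel Q: Q = R/(ω₀L) = 125/(1.387e+04·0.0183) = 0.4924.
Step 4 — Bandwidth: Δω = ω₀/Q = 2.817e+04 rad/s; BW = Δω/(2π) = 4483 Hz.

(a) f₀ = 2208 Hz  (b) Q = 0.4924  (c) BW = 4483 Hz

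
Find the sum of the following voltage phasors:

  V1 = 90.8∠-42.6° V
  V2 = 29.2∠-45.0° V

Step 1 — Convert each phasor to rectangular form:
  V1 = 90.8·(cos(-42.6°) + j·sin(-42.6°)) = 66.84 - j61.46 V
  V2 = 29.2·(cos(-45.0°) + j·sin(-45.0°)) = 20.65 - j20.65 V
Step 2 — Sum components: V_total = 87.49 - j82.11 V.
Step 3 — Convert to polar: |V_total| = 120 V, ∠V_total = -43.2°.

V_total = 120∠-43.2° V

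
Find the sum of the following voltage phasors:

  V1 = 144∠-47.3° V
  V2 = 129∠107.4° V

Step 1 — Convert each phasor to rectangular form:
  V1 = 144·(cos(-47.3°) + j·sin(-47.3°)) = 97.65 - j105.8 V
  V2 = 129·(cos(107.4°) + j·sin(107.4°)) = -38.58 + j123.1 V
Step 2 — Sum components: V_total = 59.08 + j17.27 V.
Step 3 — Convert to polar: |V_total| = 61.55 V, ∠V_total = 16.3°.

V_total = 61.55∠16.3° V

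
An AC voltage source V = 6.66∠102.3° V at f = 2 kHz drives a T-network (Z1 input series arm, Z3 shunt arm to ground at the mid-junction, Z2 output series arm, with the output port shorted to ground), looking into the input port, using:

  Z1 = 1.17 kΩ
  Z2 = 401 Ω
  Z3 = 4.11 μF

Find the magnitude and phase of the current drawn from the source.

Step 1 — Angular frequency: ω = 2π·f = 2π·2000 = 1.257e+04 rad/s.
Step 2 — Component impedances:
  Z1: Z = R = 1170 Ω
  Z2: Z = R = 401 Ω
  Z3: Z = 1/(jωC) = -j/(ω·C) = 0 - j19.36 Ω
Step 3 — With the output port shorted to ground, the output series arm Z2 runs from the junction to ground; the shunt arm Z3 also runs from the junction to ground. They appear in parallel: Z3 || Z2 = 0.9327 - j19.32 Ω.
Step 4 — Series with input arm Z1: Z_in = Z1 + (Z3 || Z2) = 1171 - j19.32 Ω = 1171∠-0.9° Ω.
Step 5 — Source phasor: V = 6.66∠102.3° V = -1.419 + j6.507 V.
Step 6 — Ohm's law: I = V / Z_total = (-1.419 + j6.507) / (1171 - j19.32) = -0.001303 + j0.005536 A.
Step 7 — Convert to polar: |I| = 0.005687 A, ∠I = 103.2°.

I = 0.005687∠103.2° A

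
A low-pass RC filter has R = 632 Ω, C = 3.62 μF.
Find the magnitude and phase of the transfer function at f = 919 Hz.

Step 1 — Angular frequency: ω = 2π·919 = 5774 rad/s.
Step 2 — Transfer function: H(jω) = 1/(1 + jωRC).
Step 3 — Denominator: 1 + jωRC = 1 + j·5774·632·3.62e-06 = 1 + j13.21.
Step 4 — H = 0.005697 - j0.07527.
Step 5 — Magnitude: |H| = 0.07548 (-22.4 dB); phase: φ = -85.7°.

|H| = 0.07548 (-22.4 dB), φ = -85.7°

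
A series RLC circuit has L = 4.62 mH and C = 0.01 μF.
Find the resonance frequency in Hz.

Step 1 — Resonance condition Im(Z)=0 gives ω₀ = 1/√(LC).
Step 2 — ω₀ = 1/√(0.00462·1e-08) = 1.471e+05 rad/s.
Step 3 — f₀ = ω₀/(2π) = 2.342e+04 Hz.

f₀ = 2.342e+04 Hz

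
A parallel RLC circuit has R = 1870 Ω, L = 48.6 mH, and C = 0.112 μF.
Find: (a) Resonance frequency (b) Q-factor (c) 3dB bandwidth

Step 1 — Resonance: ω₀ = 1/√(LC) = 1/√(0.0486·1.12e-07) = 1.355e+04 rad/s.
Step 2 — f₀ = ω₀/(2π) = 2157 Hz.
Step 3 — Parallel Q: Q = R/(ω₀L) = 1870/(1.355e+04·0.0486) = 2.839.
Step 4 — Bandwidth: Δω = ω₀/Q = 4775 rad/s; BW = Δω/(2π) = 759.9 Hz.

(a) f₀ = 2157 Hz  (b) Q = 2.839  (c) BW = 759.9 Hz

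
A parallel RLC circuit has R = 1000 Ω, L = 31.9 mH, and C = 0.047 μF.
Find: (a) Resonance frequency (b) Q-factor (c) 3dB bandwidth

Step 1 — Resonance: ω₀ = 1/√(LC) = 1/√(0.0319·4.7e-08) = 2.583e+04 rad/s.
Step 2 — f₀ = ω₀/(2π) = 4110 Hz.
Step 3 — Parallel Q: Q = R/(ω₀L) = 1000/(2.583e+04·0.0319) = 1.214.
Step 4 — Bandwidth: Δω = ω₀/Q = 2.128e+04 rad/s; BW = Δω/(2π) = 3386 Hz.

(a) f₀ = 4110 Hz  (b) Q = 1.214  (c) BW = 3386 Hz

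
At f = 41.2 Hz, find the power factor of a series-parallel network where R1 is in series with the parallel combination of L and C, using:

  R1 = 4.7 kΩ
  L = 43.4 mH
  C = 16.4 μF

Step 1 — Angular frequency: ω = 2π·f = 2π·41.2 = 258.9 rad/s.
Step 2 — Component impedances:
  R1: Z = R = 4700 Ω
  L: Z = jωL = j·258.9·0.0434 = 0 + j11.23 Ω
  C: Z = 1/(jωC) = -j/(ω·C) = 0 - j235.5 Ω
Step 3 — Parallel branch: L || C = 1/(1/L + 1/C) = 0 + j11.8 Ω.
Step 4 — Series with R1: Z_total = R1 + (L || C) = 4700 + j11.8 Ω = 4700∠0.1° Ω.
Step 5 — Power factor: PF = cos(φ) = Re(Z)/|Z| = 4700/4700 = 1.
Step 6 — Type: Im(Z) = 11.8 ⇒ lagging (phase φ = 0.1°).

PF = 1 (lagging, φ = 0.1°)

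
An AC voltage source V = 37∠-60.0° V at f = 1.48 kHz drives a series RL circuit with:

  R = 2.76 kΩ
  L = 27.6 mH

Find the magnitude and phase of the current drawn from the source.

Step 1 — Angular frequency: ω = 2π·f = 2π·1480 = 9299 rad/s.
Step 2 — Component impedances:
  R: Z = R = 2760 Ω
  L: Z = jωL = j·9299·0.0276 = 0 + j256.7 Ω
Step 3 — Series combination: Z_total = R + L = 2760 + j256.7 Ω = 2772∠5.3° Ω.
Step 4 — Source phasor: V = 37∠-60.0° V = 18.5 - j32.04 V.
Step 5 — Ohm's law: I = V / Z_total = (18.5 - j32.04) / (2760 + j256.7) = 0.005575 - j0.01213 A.
Step 6 — Convert to polar: |I| = 0.01335 A, ∠I = -65.3°.

I = 0.01335∠-65.3° A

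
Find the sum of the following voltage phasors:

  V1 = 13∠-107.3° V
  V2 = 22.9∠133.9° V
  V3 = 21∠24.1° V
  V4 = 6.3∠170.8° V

Step 1 — Convert each phasor to rectangular form:
  V1 = 13·(cos(-107.3°) + j·sin(-107.3°)) = -3.866 - j12.41 V
  V2 = 22.9·(cos(133.9°) + j·sin(133.9°)) = -15.88 + j16.5 V
  V3 = 21·(cos(24.1°) + j·sin(24.1°)) = 19.17 + j8.575 V
  V4 = 6.3·(cos(170.8°) + j·sin(170.8°)) = -6.219 + j1.007 V
Step 2 — Sum components: V_total = -6.794 + j13.67 V.
Step 3 — Convert to polar: |V_total| = 15.27 V, ∠V_total = 116.4°.

V_total = 15.27∠116.4° V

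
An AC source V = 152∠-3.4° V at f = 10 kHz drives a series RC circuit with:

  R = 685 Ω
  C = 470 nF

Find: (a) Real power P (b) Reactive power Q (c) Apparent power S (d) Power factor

Step 1 — Angular frequency: ω = 2π·f = 2π·1e+04 = 6.283e+04 rad/s.
Step 2 — Component impedances:
  R: Z = R = 685 Ω
  C: Z = 1/(jωC) = -j/(ω·C) = 0 - j33.86 Ω
Step 3 — Series combination: Z_total = R + C = 685 - j33.86 Ω = 685.8∠-2.8° Ω.
Step 4 — Source phasor: V = 152∠-3.4° V = 151.7 - j9.015 V.
Step 5 — Current: I = V / Z = 0.2216 - j0.002204 A = 0.2216∠-0.6° A.
Step 6 — Complex power: S = V·I* = 33.65 - j1.663 VA.
Step 7 — Real power: P = Re(S) = 33.65 W.
Step 8 — Reactive power: Q = Im(S) = -1.663 VAR.
Step 9 — Apparent power: |S| = 33.69 VA.
Step 10 — Power factor: PF = P/|S| = 0.9988 (leading).

(a) P = 33.65 W  (b) Q = -1.663 VAR  (c) S = 33.69 VA  (d) PF = 0.9988 (leading)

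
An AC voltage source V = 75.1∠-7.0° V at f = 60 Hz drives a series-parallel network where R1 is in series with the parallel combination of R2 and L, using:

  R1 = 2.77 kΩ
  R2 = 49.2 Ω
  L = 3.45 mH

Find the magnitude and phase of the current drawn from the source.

Step 1 — Angular frequency: ω = 2π·f = 2π·60 = 377 rad/s.
Step 2 — Component impedances:
  R1: Z = R = 2770 Ω
  R2: Z = R = 49.2 Ω
  L: Z = jωL = j·377·0.00345 = 0 + j1.301 Ω
Step 3 — Parallel branch: R2 || L = 1/(1/R2 + 1/L) = 0.03436 + j1.3 Ω.
Step 4 — Series with R1: Z_total = R1 + (R2 || L) = 2770 + j1.3 Ω = 2770∠0.0° Ω.
Step 5 — Source phasor: V = 75.1∠-7.0° V = 74.54 - j9.152 V.
Step 6 — Ohm's law: I = V / Z_total = (74.54 - j9.152) / (2770 + j1.3) = 0.02691 - j0.003317 A.
Step 7 — Convert to polar: |I| = 0.02711 A, ∠I = -7.0°.

I = 0.02711∠-7.0° A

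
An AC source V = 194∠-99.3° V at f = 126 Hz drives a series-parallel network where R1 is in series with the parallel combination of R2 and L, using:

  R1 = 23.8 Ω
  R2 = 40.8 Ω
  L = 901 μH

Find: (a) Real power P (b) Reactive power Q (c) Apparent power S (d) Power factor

Step 1 — Angular frequency: ω = 2π·f = 2π·126 = 791.7 rad/s.
Step 2 — Component impedances:
  R1: Z = R = 23.8 Ω
  R2: Z = R = 40.8 Ω
  L: Z = jωL = j·791.7·0.000901 = 0 + j0.7133 Ω
Step 3 — Parallel branch: R2 || L = 1/(1/R2 + 1/L) = 0.01247 + j0.7131 Ω.
Step 4 — Series with R1: Z_total = R1 + (R2 || L) = 23.81 + j0.7131 Ω = 23.82∠1.7° Ω.
Step 5 — Source phasor: V = 194∠-99.3° V = -31.35 - j191.5 V.
Step 6 — Current: I = V / Z = -1.556 - j7.993 A = 8.143∠-101.0° A.
Step 7 — Complex power: S = V·I* = 1579 + j47.29 VA.
Step 8 — Real power: P = Re(S) = 1579 W.
Step 9 — Reactive power: Q = Im(S) = 47.29 VAR.
Step 10 — Apparent power: |S| = 1580 VA.
Step 11 — Power factor: PF = P/|S| = 0.9996 (lagging).

(a) P = 1579 W  (b) Q = 47.29 VAR  (c) S = 1580 VA  (d) PF = 0.9996 (lagging)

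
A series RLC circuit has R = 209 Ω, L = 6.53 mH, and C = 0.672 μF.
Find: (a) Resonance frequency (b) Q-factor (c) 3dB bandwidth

Step 1 — Resonance condition Im(Z)=0 gives ω₀ = 1/√(LC).
Step 2 — ω₀ = 1/√(0.00653·6.72e-07) = 1.51e+04 rad/s.
Step 3 — f₀ = ω₀/(2π) = 2403 Hz.
Step 4 — Series Q: Q = ω₀L/R = 1.51e+04·0.00653/209 = 0.4717.
Step 5 — 3dB bandwidth: Δω = ω₀/Q = 3.201e+04 rad/s; BW = Δω/(2π) = 5094 Hz.

(a) f₀ = 2403 Hz  (b) Q = 0.4717  (c) BW = 5094 Hz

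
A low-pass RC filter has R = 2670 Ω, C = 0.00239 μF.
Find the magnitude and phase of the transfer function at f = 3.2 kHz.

Step 1 — Angular frequency: ω = 2π·3200 = 2.011e+04 rad/s.
Step 2 — Transfer function: H(jω) = 1/(1 + jωRC).
Step 3 — Denominator: 1 + jωRC = 1 + j·2.011e+04·2670·2.39e-09 = 1 + j0.1283.
Step 4 — H = 0.9838 - j0.1262.
Step 5 — Magnitude: |H| = 0.9919 (-0.1 dB); phase: φ = -7.3°.

|H| = 0.9919 (-0.1 dB), φ = -7.3°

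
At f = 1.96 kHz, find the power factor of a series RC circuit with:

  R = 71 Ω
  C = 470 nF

Step 1 — Angular frequency: ω = 2π·f = 2π·1960 = 1.232e+04 rad/s.
Step 2 — Component impedances:
  R: Z = R = 71 Ω
  C: Z = 1/(jωC) = -j/(ω·C) = 0 - j172.8 Ω
Step 3 — Series combination: Z_total = R + C = 71 - j172.8 Ω = 186.8∠-67.7° Ω.
Step 4 — Power factor: PF = cos(φ) = Re(Z)/|Z| = 71/186.8 = 0.3801.
Step 5 — Type: Im(Z) = -172.8 ⇒ leading (phase φ = -67.7°).

PF = 0.3801 (leading, φ = -67.7°)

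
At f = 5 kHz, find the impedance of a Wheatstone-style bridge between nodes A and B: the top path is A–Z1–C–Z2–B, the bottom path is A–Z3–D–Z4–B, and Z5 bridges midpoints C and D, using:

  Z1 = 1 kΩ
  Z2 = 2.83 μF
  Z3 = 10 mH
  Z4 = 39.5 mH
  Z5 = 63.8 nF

Step 1 — Angular frequency: ω = 2π·f = 2π·5000 = 3.142e+04 rad/s.
Step 2 — Component impedances:
  Z1: Z = R = 1000 Ω
  Z2: Z = 1/(jωC) = -j/(ω·C) = 0 - j11.25 Ω
  Z3: Z = jωL = j·3.142e+04·0.01 = 0 + j314.2 Ω
  Z4: Z = jωL = j·3.142e+04·0.0395 = 0 + j1241 Ω
  Z5: Z = 1/(jωC) = -j/(ω·C) = 0 - j498.9 Ω
Step 3 — Bridge requires nodal analysis (the Z5 bridge couples midpoints C and D, so the two paths cannot be reduced to a simple series/parallel combination). Setting node B to ground and injecting 1 A at node A, the 3-node admittance system at A, C, D solves to V_A = Z_AB = 222.7 - j435.2 Ω = 488.8∠-62.9° Ω.

Z = 222.7 - j435.2 Ω = 488.8∠-62.9° Ω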